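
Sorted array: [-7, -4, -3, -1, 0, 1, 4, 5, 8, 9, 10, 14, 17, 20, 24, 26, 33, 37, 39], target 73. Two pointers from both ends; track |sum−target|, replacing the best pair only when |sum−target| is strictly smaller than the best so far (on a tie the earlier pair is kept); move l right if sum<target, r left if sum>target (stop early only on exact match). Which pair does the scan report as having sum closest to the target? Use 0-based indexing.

pair (33, 39) with sum 72 (|Δ|=1)

[0,18] -7+39=32 d=41 * → l++
[1,18] -4+39=35 d=38 * → l++
[2,18] -3+39=36 d=37 * → l++
[3,18] -1+39=38 d=35 * → l++
[4,18] 0+39=39 d=34 * → l++
[5,18] 1+39=40 d=33 * → l++
[6,18] 4+39=43 d=30 * → l++
[7,18] 5+39=44 d=29 * → l++
[8,18] 8+39=47 d=26 * → l++
[9,18] 9+39=48 d=25 * → l++
[10,18] 10+39=49 d=24 * → l++
[11,18] 14+39=53 d=20 * → l++
[12,18] 17+39=56 d=17 * → l++
[13,18] 20+39=59 d=14 * → l++
[14,18] 24+39=63 d=10 * → l++
[15,18] 26+39=65 d=8 * → l++
[16,18] 33+39=72 d=1 * → l++
[17,18] 37+39=76 d=3 → r--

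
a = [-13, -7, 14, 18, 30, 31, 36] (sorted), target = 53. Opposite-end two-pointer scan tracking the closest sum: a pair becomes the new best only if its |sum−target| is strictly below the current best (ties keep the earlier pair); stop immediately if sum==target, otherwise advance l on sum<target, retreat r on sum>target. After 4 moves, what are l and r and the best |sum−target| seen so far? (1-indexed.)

[1,7] -13+36=23 d=30 * → l++
[2,7] -7+36=29 d=24 * → l++
[3,7] 14+36=50 d=3 * → l++
[4,7] 18+36=54 d=1 * → r--

l=4, r=6, best |Δ|=1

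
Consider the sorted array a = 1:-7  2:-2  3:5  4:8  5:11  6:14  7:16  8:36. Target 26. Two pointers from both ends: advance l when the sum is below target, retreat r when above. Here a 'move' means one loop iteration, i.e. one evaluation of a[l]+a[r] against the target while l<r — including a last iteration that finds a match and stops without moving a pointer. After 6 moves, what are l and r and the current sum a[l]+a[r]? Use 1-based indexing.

l=5, r=6, sum=25

[1,8] -7+36=29 >26 → r--
[1,7] -7+16=9 <26 → l++
[2,7] -2+16=14 <26 → l++
[3,7] 5+16=21 <26 → l++
[4,7] 8+16=24 <26 → l++
[5,7] 11+16=27 >26 → r--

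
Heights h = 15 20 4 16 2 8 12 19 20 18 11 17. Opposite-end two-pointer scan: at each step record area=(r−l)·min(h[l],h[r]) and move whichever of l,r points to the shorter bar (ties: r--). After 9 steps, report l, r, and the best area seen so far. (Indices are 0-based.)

l=1, r=3, best area=170

[0,11] min(15,17)*11=165 best=165 * → l++
[1,11] min(20,17)*10=170 best=170 * → r--
[1,10] min(20,11)*9=99 best=170 → r--
[1,9] min(20,18)*8=144 best=170 → r--
[1,8] min(20,20)*7=140 best=170 → r--
[1,7] min(20,19)*6=114 best=170 → r--
[1,6] min(20,12)*5=60 best=170 → r--
[1,5] min(20,8)*4=32 best=170 → r--
[1,4] min(20,2)*3=6 best=170 → r--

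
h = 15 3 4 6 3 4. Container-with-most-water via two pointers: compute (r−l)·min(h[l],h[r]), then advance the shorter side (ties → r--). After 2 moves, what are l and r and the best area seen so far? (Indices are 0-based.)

l=0 r=5: min(15,4)*5=20 best=20 *, r--
l=0 r=4: min(15,3)*4=12 best=20, r--

l=0, r=3, best area=20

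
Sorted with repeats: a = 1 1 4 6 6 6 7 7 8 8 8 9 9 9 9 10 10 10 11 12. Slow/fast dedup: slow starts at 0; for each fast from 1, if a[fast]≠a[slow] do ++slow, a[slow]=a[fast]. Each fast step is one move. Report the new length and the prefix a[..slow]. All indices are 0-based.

length 9; prefix = [1, 4, 6, 7, 8, 9, 10, 11, 12]

slow=0 fast=1: a[fast]=1=a[slow] dup, fast++
slow=0 fast=2: a[fast]=4≠a[slow]=1 write a[1]=4, slow++,fast++
slow=1 fast=3: a[fast]=6≠a[slow]=4 write a[2]=6, slow++,fast++
slow=2 fast=4: a[fast]=6=a[slow] dup, fast++
slow=2 fast=5: a[fast]=6=a[slow] dup, fast++
slow=2 fast=6: a[fast]=7≠a[slow]=6 write a[3]=7, slow++,fast++
slow=3 fast=7: a[fast]=7=a[slow] dup, fast++
slow=3 fast=8: a[fast]=8≠a[slow]=7 write a[4]=8, slow++,fast++
slow=4 fast=9: a[fast]=8=a[slow] dup, fast++
slow=4 fast=10: a[fast]=8=a[slow] dup, fast++
slow=4 fast=11: a[fast]=9≠a[slow]=8 write a[5]=9, slow++,fast++
slow=5 fast=12: a[fast]=9=a[slow] dup, fast++
slow=5 fast=13: a[fast]=9=a[slow] dup, fast++
slow=5 fast=14: a[fast]=9=a[slow] dup, fast++
slow=5 fast=15: a[fast]=10≠a[slow]=9 write a[6]=10, slow++,fast++
slow=6 fast=16: a[fast]=10=a[slow] dup, fast++
slow=6 fast=17: a[fast]=10=a[slow] dup, fast++
slow=6 fast=18: a[fast]=11≠a[slow]=10 write a[7]=11, slow++,fast++
slow=7 fast=19: a[fast]=12≠a[slow]=11 write a[8]=12, slow++,fast++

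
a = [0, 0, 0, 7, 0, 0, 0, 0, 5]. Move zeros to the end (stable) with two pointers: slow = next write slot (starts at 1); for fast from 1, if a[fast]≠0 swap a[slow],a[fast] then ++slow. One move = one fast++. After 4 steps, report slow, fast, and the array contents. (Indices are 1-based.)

slow=2, fast=5, a=[7, 0, 0, 0, 0, 0, 0, 0, 5]

slow=1 fast=1: a[fast]=0, fast++
slow=1 fast=2: a[fast]=0, fast++
slow=1 fast=3: a[fast]=0, fast++
slow=1 fast=4: a[fast]=7≠0 swap→a[1]=7, slow++,fast++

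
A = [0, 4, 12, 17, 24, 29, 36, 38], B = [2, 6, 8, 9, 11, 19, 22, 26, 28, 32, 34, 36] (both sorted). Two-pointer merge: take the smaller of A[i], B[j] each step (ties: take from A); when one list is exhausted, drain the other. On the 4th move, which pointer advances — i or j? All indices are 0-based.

[i=0,j=0] A[i]=0<=B[j]=2 take 0 → i++
[i=1,j=0] A[i]=4>B[j]=2 take 2 → j++
[i=1,j=1] A[i]=4<=B[j]=6 take 4 → i++
[i=2,j=1] A[i]=12>B[j]=6 take 6 → j++

j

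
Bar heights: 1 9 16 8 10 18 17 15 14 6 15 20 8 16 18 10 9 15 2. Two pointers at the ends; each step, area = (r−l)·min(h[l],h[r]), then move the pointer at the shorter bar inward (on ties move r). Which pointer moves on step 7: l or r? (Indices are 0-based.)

[0,18] min(1,2)*18=18 best=18 * → l++
[1,18] min(9,2)*17=34 best=34 * → r--
[1,17] min(9,15)*16=144 best=144 * → l++
[2,17] min(16,15)*15=225 best=225 * → r--
[2,16] min(16,9)*14=126 best=225 → r--
[2,15] min(16,10)*13=130 best=225 → r--
[2,14] min(16,18)*12=192 best=225 → l++

l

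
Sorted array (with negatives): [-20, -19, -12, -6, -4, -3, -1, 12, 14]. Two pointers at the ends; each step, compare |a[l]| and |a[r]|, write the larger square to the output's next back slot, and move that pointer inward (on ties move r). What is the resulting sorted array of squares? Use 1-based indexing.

[1, 9, 16, 36, 144, 144, 196, 361, 400]

[1,9] |-20|>|14| out[9]=400 → l++
[2,9] |-19|>|14| out[8]=361 → l++
[3,9] |-12|<=|14| out[7]=196 → r--
[3,8] |-12|<=|12| out[6]=144 → r--
[3,7] |-12|>|-1| out[5]=144 → l++
[4,7] |-6|>|-1| out[4]=36 → l++
[5,7] |-4|>|-1| out[3]=16 → l++
[6,7] |-3|>|-1| out[2]=9 → l++
[7,7] |-1|<=|-1| out[1]=1 → r--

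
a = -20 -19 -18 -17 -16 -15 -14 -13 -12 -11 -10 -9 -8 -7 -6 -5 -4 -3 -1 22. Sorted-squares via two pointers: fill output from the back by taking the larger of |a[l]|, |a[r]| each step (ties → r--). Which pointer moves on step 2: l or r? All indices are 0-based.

l=0 r=19: |-20|<=|22| out[19]=484, r--
l=0 r=18: |-20|>|-1| out[18]=400, l++

l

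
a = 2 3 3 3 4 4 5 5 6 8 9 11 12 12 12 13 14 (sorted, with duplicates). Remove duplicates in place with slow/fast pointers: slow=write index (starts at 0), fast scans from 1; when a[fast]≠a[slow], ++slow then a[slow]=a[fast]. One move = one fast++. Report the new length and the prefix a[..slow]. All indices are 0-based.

slow=0 fast=1: a[fast]=3≠a[slow]=2 write a[1]=3, slow++,fast++
slow=1 fast=2: a[fast]=3=a[slow] dup, fast++
slow=1 fast=3: a[fast]=3=a[slow] dup, fast++
slow=1 fast=4: a[fast]=4≠a[slow]=3 write a[2]=4, slow++,fast++
slow=2 fast=5: a[fast]=4=a[slow] dup, fast++
slow=2 fast=6: a[fast]=5≠a[slow]=4 write a[3]=5, slow++,fast++
slow=3 fast=7: a[fast]=5=a[slow] dup, fast++
slow=3 fast=8: a[fast]=6≠a[slow]=5 write a[4]=6, slow++,fast++
slow=4 fast=9: a[fast]=8≠a[slow]=6 write a[5]=8, slow++,fast++
slow=5 fast=10: a[fast]=9≠a[slow]=8 write a[6]=9, slow++,fast++
slow=6 fast=11: a[fast]=11≠a[slow]=9 write a[7]=11, slow++,fast++
slow=7 fast=12: a[fast]=12≠a[slow]=11 write a[8]=12, slow++,fast++
slow=8 fast=13: a[fast]=12=a[slow] dup, fast++
slow=8 fast=14: a[fast]=12=a[slow] dup, fast++
slow=8 fast=15: a[fast]=13≠a[slow]=12 write a[9]=13, slow++,fast++
slow=9 fast=16: a[fast]=14≠a[slow]=13 write a[10]=14, slow++,fast++

length 11; prefix = [2, 3, 4, 5, 6, 8, 9, 11, 12, 13, 14]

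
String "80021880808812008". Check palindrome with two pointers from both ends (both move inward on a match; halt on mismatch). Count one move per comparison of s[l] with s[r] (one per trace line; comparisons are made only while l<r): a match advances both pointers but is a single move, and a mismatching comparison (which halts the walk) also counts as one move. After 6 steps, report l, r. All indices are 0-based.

l=0 r=16: '8'=='8', l++,r--
l=1 r=15: '0'=='0', l++,r--
l=2 r=14: '0'=='0', l++,r--
l=3 r=13: '2'=='2', l++,r--
l=4 r=12: '1'=='1', l++,r--
l=5 r=11: '8'=='8', l++,r--

l=6, r=10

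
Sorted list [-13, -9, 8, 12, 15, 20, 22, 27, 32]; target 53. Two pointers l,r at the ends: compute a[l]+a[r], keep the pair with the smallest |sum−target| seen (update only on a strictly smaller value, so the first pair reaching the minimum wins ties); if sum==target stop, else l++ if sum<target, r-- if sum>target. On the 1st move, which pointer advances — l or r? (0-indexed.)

l

l=0 r=8: -13+32=19 d=34 *, l++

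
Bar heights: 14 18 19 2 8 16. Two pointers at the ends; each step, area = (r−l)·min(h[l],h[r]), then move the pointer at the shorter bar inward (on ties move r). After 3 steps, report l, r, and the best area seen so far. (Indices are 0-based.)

l=0 r=5: min(14,16)*5=70 best=70 *, l++
l=1 r=5: min(18,16)*4=64 best=70, r--
l=1 r=4: min(18,8)*3=24 best=70, r--

l=1, r=3, best area=70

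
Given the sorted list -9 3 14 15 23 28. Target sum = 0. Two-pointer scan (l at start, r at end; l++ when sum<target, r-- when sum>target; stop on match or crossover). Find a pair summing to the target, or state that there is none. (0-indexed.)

l=0 r=5: -9+28=19 >0, r--
l=0 r=4: -9+23=14 >0, r--
l=0 r=3: -9+15=6 >0, r--
l=0 r=2: -9+14=5 >0, r--
l=0 r=1: -9+3=-6 <0, l++

no pair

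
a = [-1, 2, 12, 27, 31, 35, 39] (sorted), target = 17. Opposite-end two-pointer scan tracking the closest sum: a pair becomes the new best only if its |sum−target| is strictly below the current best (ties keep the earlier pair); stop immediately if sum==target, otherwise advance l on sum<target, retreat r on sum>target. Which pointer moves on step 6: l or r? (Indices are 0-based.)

[0,6] -1+39=38 d=21 * → r--
[0,5] -1+35=34 d=17 * → r--
[0,4] -1+31=30 d=13 * → r--
[0,3] -1+27=26 d=9 * → r--
[0,2] -1+12=11 d=6 * → l++
[1,2] 2+12=14 d=3 * → l++

l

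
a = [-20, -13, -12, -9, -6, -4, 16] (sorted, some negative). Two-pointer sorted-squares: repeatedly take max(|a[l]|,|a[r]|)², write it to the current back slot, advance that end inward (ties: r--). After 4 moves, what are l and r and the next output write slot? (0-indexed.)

l=0 r=6: |-20|>|16| out[6]=400, l++
l=1 r=6: |-13|<=|16| out[5]=256, r--
l=1 r=5: |-13|>|-4| out[4]=169, l++
l=2 r=5: |-12|>|-4| out[3]=144, l++

l=3, r=5, next write slot=2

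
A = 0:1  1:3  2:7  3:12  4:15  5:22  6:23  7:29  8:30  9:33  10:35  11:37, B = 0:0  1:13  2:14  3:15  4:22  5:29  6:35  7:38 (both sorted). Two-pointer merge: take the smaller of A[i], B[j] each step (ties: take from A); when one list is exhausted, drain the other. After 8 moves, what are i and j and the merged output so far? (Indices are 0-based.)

[i=0,j=0] A[i]=1>B[j]=0 take 0 → j++
[i=0,j=1] A[i]=1<=B[j]=13 take 1 → i++
[i=1,j=1] A[i]=3<=B[j]=13 take 3 → i++
[i=2,j=1] A[i]=7<=B[j]=13 take 7 → i++
[i=3,j=1] A[i]=12<=B[j]=13 take 12 → i++
[i=4,j=1] A[i]=15>B[j]=13 take 13 → j++
[i=4,j=2] A[i]=15>B[j]=14 take 14 → j++
[i=4,j=3] A[i]=15<=B[j]=15 take 15 → i++

i=5, j=3, merged so far=[0, 1, 3, 7, 12, 13, 14, 15]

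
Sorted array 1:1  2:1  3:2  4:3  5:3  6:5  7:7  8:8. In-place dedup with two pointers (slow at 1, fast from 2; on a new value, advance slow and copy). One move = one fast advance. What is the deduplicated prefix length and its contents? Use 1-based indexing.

slow=1 fast=2: a[fast]=1=a[slow] dup, fast++
slow=1 fast=3: a[fast]=2≠a[slow]=1 write a[2]=2, slow++,fast++
slow=2 fast=4: a[fast]=3≠a[slow]=2 write a[3]=3, slow++,fast++
slow=3 fast=5: a[fast]=3=a[slow] dup, fast++
slow=3 fast=6: a[fast]=5≠a[slow]=3 write a[4]=5, slow++,fast++
slow=4 fast=7: a[fast]=7≠a[slow]=5 write a[5]=7, slow++,fast++
slow=5 fast=8: a[fast]=8≠a[slow]=7 write a[6]=8, slow++,fast++

length 6; prefix = [1, 2, 3, 5, 7, 8]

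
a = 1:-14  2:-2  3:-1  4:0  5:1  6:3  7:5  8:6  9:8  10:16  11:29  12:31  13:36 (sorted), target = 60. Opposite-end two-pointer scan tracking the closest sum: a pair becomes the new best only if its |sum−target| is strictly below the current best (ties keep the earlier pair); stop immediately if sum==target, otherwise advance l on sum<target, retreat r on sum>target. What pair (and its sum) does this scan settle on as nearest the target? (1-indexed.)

pair (29, 31) with sum 60 (|Δ|=0)

[1,13] -14+36=22 d=38 * → l++
[2,13] -2+36=34 d=26 * → l++
[3,13] -1+36=35 d=25 * → l++
[4,13] 0+36=36 d=24 * → l++
[5,13] 1+36=37 d=23 * → l++
[6,13] 3+36=39 d=21 * → l++
[7,13] 5+36=41 d=19 * → l++
[8,13] 6+36=42 d=18 * → l++
[9,13] 8+36=44 d=16 * → l++
[10,13] 16+36=52 d=8 * → l++
[11,13] 29+36=65 d=5 * → r--
[11,12] 29+31=60 d=0 * → stop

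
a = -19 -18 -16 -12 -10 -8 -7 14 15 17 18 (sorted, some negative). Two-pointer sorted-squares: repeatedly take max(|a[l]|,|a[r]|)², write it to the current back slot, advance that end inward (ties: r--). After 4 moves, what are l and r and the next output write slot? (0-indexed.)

l=2, r=8, next write slot=6

[0,10] |-19|>|18| out[10]=361 → l++
[1,10] |-18|<=|18| out[9]=324 → r--
[1,9] |-18|>|17| out[8]=324 → l++
[2,9] |-16|<=|17| out[7]=289 → r--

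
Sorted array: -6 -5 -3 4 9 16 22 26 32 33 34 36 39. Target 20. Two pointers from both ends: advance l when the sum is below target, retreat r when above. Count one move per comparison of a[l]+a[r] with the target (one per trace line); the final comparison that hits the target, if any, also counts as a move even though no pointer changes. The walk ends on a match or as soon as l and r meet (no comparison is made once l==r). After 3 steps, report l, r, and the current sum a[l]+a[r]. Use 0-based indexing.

[0,12] -6+39=33 >20 → r--
[0,11] -6+36=30 >20 → r--
[0,10] -6+34=28 >20 → r--

l=0, r=9, sum=27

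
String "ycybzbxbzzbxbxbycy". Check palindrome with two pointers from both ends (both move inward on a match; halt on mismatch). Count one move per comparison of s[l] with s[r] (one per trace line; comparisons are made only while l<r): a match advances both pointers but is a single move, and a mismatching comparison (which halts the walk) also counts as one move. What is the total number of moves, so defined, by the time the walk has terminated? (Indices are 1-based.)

5 moves

[1,18] 'y'=='y' → l++,r--
[2,17] 'c'=='c' → l++,r--
[3,16] 'y'=='y' → l++,r--
[4,15] 'b'=='b' → l++,r--
[5,14] 'z'!='x' → stop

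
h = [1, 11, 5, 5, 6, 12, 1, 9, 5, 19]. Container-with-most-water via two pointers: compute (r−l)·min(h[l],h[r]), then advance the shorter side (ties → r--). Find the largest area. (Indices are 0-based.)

max area = 88

l=0 r=9: min(1,19)*9=9 best=9 *, l++
l=1 r=9: min(11,19)*8=88 best=88 *, l++
l=2 r=9: min(5,19)*7=35 best=88, l++
l=3 r=9: min(5,19)*6=30 best=88, l++
l=4 r=9: min(6,19)*5=30 best=88, l++
l=5 r=9: min(12,19)*4=48 best=88, l++
l=6 r=9: min(1,19)*3=3 best=88, l++
l=7 r=9: min(9,19)*2=18 best=88, l++
l=8 r=9: min(5,19)*1=5 best=88, l++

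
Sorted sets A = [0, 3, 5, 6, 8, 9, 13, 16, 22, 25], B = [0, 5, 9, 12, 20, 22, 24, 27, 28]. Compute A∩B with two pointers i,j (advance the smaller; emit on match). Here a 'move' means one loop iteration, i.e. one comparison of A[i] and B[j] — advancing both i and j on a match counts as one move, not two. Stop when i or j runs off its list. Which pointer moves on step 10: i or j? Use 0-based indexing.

i=0 j=0: 0==0 emit, i++,j++
i=1 j=1: 3<5, i++
i=2 j=1: 5==5 emit, i++,j++
i=3 j=2: 6<9, i++
i=4 j=2: 8<9, i++
i=5 j=2: 9==9 emit, i++,j++
i=6 j=3: 13>12, j++
i=6 j=4: 13<20, i++
i=7 j=4: 16<20, i++
i=8 j=4: 22>20, j++

j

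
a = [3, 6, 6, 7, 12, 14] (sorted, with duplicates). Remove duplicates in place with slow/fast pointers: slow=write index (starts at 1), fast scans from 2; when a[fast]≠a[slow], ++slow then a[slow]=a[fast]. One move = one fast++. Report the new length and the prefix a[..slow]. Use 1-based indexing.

slow=1 fast=2: a[fast]=6≠a[slow]=3 write a[2]=6, slow++,fast++
slow=2 fast=3: a[fast]=6=a[slow] dup, fast++
slow=2 fast=4: a[fast]=7≠a[slow]=6 write a[3]=7, slow++,fast++
slow=3 fast=5: a[fast]=12≠a[slow]=7 write a[4]=12, slow++,fast++
slow=4 fast=6: a[fast]=14≠a[slow]=12 write a[5]=14, slow++,fast++

length 5; prefix = [3, 6, 7, 12, 14]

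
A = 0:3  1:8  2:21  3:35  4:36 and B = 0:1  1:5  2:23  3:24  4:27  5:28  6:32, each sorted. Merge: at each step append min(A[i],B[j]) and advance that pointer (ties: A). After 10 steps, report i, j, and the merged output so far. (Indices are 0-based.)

[i=0,j=0] A[i]=3>B[j]=1 take 1 → j++
[i=0,j=1] A[i]=3<=B[j]=5 take 3 → i++
[i=1,j=1] A[i]=8>B[j]=5 take 5 → j++
[i=1,j=2] A[i]=8<=B[j]=23 take 8 → i++
[i=2,j=2] A[i]=21<=B[j]=23 take 21 → i++
[i=3,j=2] A[i]=35>B[j]=23 take 23 → j++
[i=3,j=3] A[i]=35>B[j]=24 take 24 → j++
[i=3,j=4] A[i]=35>B[j]=27 take 27 → j++
[i=3,j=5] A[i]=35>B[j]=28 take 28 → j++
[i=3,j=6] A[i]=35>B[j]=32 take 32 → j++

i=3, j=7, merged so far=[1, 3, 5, 8, 21, 23, 24, 27, 28, 32]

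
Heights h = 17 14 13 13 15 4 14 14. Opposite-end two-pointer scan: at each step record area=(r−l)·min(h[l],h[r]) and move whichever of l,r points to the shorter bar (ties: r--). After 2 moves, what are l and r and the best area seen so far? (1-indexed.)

l=1, r=6, best area=98

l=1 r=8: min(17,14)*7=98 best=98 *, r--
l=1 r=7: min(17,14)*6=84 best=98, r--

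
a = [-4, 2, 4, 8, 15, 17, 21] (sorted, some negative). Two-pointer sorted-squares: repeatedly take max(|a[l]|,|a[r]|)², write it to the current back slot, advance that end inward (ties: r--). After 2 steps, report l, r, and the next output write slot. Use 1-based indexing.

l=1, r=5, next write slot=5

l=1 r=7: |-4|<=|21| out[7]=441, r--
l=1 r=6: |-4|<=|17| out[6]=289, r--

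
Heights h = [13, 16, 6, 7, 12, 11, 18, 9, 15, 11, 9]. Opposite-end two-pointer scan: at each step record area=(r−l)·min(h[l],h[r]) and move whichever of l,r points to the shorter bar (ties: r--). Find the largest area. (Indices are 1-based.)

[1,11] min(13,9)*10=90 best=90 * → r--
[1,10] min(13,11)*9=99 best=99 * → r--
[1,9] min(13,15)*8=104 best=104 * → l++
[2,9] min(16,15)*7=105 best=105 * → r--
[2,8] min(16,9)*6=54 best=105 → r--
[2,7] min(16,18)*5=80 best=105 → l++
[3,7] min(6,18)*4=24 best=105 → l++
[4,7] min(7,18)*3=21 best=105 → l++
[5,7] min(12,18)*2=24 best=105 → l++
[6,7] min(11,18)*1=11 best=105 → l++

max area = 105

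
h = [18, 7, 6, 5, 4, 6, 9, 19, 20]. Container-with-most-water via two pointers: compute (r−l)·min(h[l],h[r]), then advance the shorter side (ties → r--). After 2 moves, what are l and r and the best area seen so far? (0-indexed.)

l=2, r=8, best area=144

l=0 r=8: min(18,20)*8=144 best=144 *, l++
l=1 r=8: min(7,20)*7=49 best=144, l++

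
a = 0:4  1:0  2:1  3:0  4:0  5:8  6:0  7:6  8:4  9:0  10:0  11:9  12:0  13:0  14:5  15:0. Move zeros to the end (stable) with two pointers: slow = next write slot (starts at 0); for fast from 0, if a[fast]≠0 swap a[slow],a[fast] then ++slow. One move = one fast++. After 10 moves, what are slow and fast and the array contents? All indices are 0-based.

(s=0,f=0) a[fast]=4≠0 swap→a[0]=4 → slow++,fast++
(s=1,f=1) a[fast]=0 → fast++
(s=1,f=2) a[fast]=1≠0 swap→a[1]=1 → slow++,fast++
(s=2,f=3) a[fast]=0 → fast++
(s=2,f=4) a[fast]=0 → fast++
(s=2,f=5) a[fast]=8≠0 swap→a[2]=8 → slow++,fast++
(s=3,f=6) a[fast]=0 → fast++
(s=3,f=7) a[fast]=6≠0 swap→a[3]=6 → slow++,fast++
(s=4,f=8) a[fast]=4≠0 swap→a[4]=4 → slow++,fast++
(s=5,f=9) a[fast]=0 → fast++

slow=5, fast=10, a=[4, 1, 8, 6, 4, 0, 0, 0, 0, 0, 0, 9, 0, 0, 5, 0]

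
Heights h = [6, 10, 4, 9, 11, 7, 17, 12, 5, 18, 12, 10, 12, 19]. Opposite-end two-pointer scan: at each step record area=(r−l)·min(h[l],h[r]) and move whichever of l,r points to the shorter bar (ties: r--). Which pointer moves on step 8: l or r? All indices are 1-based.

l

[1,14] min(6,19)*13=78 best=78 * → l++
[2,14] min(10,19)*12=120 best=120 * → l++
[3,14] min(4,19)*11=44 best=120 → l++
[4,14] min(9,19)*10=90 best=120 → l++
[5,14] min(11,19)*9=99 best=120 → l++
[6,14] min(7,19)*8=56 best=120 → l++
[7,14] min(17,19)*7=119 best=120 → l++
[8,14] min(12,19)*6=72 best=120 → l++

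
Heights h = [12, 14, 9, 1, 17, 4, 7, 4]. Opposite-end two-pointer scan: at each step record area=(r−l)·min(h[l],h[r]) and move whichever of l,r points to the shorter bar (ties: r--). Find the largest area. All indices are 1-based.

l=1 r=8: min(12,4)*7=28 best=28 *, r--
l=1 r=7: min(12,7)*6=42 best=42 *, r--
l=1 r=6: min(12,4)*5=20 best=42, r--
l=1 r=5: min(12,17)*4=48 best=48 *, l++
l=2 r=5: min(14,17)*3=42 best=48, l++
l=3 r=5: min(9,17)*2=18 best=48, l++
l=4 r=5: min(1,17)*1=1 best=48, l++

max area = 48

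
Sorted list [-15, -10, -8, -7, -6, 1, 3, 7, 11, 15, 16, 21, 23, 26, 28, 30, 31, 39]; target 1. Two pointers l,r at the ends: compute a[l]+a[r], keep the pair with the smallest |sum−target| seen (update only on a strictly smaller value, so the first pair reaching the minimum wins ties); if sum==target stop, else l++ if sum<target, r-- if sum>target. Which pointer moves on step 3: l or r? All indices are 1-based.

l=1 r=18: -15+39=24 d=23 *, r--
l=1 r=17: -15+31=16 d=15 *, r--
l=1 r=16: -15+30=15 d=14 *, r--

r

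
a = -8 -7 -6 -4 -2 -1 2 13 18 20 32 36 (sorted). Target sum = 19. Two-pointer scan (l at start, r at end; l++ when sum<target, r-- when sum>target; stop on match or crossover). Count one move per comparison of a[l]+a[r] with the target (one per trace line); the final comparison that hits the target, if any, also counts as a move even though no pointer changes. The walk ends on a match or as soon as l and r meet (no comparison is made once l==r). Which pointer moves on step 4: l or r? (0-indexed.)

l

[0,11] -8+36=28 >19 → r--
[0,10] -8+32=24 >19 → r--
[0,9] -8+20=12 <19 → l++
[1,9] -7+20=13 <19 → l++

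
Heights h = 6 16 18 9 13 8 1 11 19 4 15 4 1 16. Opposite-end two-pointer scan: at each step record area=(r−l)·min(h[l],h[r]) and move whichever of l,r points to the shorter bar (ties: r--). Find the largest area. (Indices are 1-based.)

max area = 192

l=1 r=14: min(6,16)*13=78 best=78 *, l++
l=2 r=14: min(16,16)*12=192 best=192 *, r--
l=2 r=13: min(16,1)*11=11 best=192, r--
l=2 r=12: min(16,4)*10=40 best=192, r--
l=2 r=11: min(16,15)*9=135 best=192, r--
l=2 r=10: min(16,4)*8=32 best=192, r--
l=2 r=9: min(16,19)*7=112 best=192, l++
l=3 r=9: min(18,19)*6=108 best=192, l++
l=4 r=9: min(9,19)*5=45 best=192, l++
l=5 r=9: min(13,19)*4=52 best=192, l++
l=6 r=9: min(8,19)*3=24 best=192, l++
l=7 r=9: min(1,19)*2=2 best=192, l++
l=8 r=9: min(11,19)*1=11 best=192, l++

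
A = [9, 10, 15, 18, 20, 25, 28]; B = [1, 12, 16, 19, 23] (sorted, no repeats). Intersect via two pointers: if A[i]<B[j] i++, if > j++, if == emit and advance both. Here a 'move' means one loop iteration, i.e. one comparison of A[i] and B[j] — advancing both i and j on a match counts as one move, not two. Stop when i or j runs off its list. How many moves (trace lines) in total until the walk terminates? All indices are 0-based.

[i=0,j=0] 9>1 → j++
[i=0,j=1] 9<12 → i++
[i=1,j=1] 10<12 → i++
[i=2,j=1] 15>12 → j++
[i=2,j=2] 15<16 → i++
[i=3,j=2] 18>16 → j++
[i=3,j=3] 18<19 → i++
[i=4,j=3] 20>19 → j++
[i=4,j=4] 20<23 → i++
[i=5,j=4] 25>23 → j++

10 moves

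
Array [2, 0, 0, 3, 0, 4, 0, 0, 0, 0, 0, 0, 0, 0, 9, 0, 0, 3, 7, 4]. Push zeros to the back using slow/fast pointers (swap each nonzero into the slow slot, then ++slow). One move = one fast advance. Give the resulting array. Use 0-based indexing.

[2, 3, 4, 9, 3, 7, 4, 0, 0, 0, 0, 0, 0, 0, 0, 0, 0, 0, 0, 0]

(s=0,f=0) a[fast]=2≠0 swap→a[0]=2 → slow++,fast++
(s=1,f=1) a[fast]=0 → fast++
(s=1,f=2) a[fast]=0 → fast++
(s=1,f=3) a[fast]=3≠0 swap→a[1]=3 → slow++,fast++
(s=2,f=4) a[fast]=0 → fast++
(s=2,f=5) a[fast]=4≠0 swap→a[2]=4 → slow++,fast++
(s=3,f=6) a[fast]=0 → fast++
(s=3,f=7) a[fast]=0 → fast++
(s=3,f=8) a[fast]=0 → fast++
(s=3,f=9) a[fast]=0 → fast++
(s=3,f=10) a[fast]=0 → fast++
(s=3,f=11) a[fast]=0 → fast++
(s=3,f=12) a[fast]=0 → fast++
(s=3,f=13) a[fast]=0 → fast++
(s=3,f=14) a[fast]=9≠0 swap→a[3]=9 → slow++,fast++
(s=4,f=15) a[fast]=0 → fast++
(s=4,f=16) a[fast]=0 → fast++
(s=4,f=17) a[fast]=3≠0 swap→a[4]=3 → slow++,fast++
(s=5,f=18) a[fast]=7≠0 swap→a[5]=7 → slow++,fast++
(s=6,f=19) a[fast]=4≠0 swap→a[6]=4 → slow++,fast++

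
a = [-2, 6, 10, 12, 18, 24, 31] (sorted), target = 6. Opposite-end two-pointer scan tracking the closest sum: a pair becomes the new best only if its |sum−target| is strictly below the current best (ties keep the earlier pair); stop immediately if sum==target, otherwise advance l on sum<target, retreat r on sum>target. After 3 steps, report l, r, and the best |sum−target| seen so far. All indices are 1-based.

l=1 r=7: -2+31=29 d=23 *, r--
l=1 r=6: -2+24=22 d=16 *, r--
l=1 r=5: -2+18=16 d=10 *, r--

l=1, r=4, best |Δ|=10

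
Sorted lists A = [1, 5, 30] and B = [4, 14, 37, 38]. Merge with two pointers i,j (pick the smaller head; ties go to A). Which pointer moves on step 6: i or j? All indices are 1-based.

i=1 j=1: A[i]=1<=B[j]=4 take 1, i++
i=2 j=1: A[i]=5>B[j]=4 take 4, j++
i=2 j=2: A[i]=5<=B[j]=14 take 5, i++
i=3 j=2: A[i]=30>B[j]=14 take 14, j++
i=3 j=3: A[i]=30<=B[j]=37 take 30, i++
i=4 j=3: A done, take B[j]=37, j++

j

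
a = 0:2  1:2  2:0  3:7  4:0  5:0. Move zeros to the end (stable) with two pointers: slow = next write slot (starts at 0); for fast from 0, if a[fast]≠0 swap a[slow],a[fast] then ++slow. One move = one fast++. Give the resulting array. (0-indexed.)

(s=0,f=0) a[fast]=2≠0 swap→a[0]=2 → slow++,fast++
(s=1,f=1) a[fast]=2≠0 swap→a[1]=2 → slow++,fast++
(s=2,f=2) a[fast]=0 → fast++
(s=2,f=3) a[fast]=7≠0 swap→a[2]=7 → slow++,fast++
(s=3,f=4) a[fast]=0 → fast++
(s=3,f=5) a[fast]=0 → fast++

[2, 2, 7, 0, 0, 0]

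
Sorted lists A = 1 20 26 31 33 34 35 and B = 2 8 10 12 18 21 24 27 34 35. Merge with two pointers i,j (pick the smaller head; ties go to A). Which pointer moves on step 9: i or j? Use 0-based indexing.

i=0 j=0: A[i]=1<=B[j]=2 take 1, i++
i=1 j=0: A[i]=20>B[j]=2 take 2, j++
i=1 j=1: A[i]=20>B[j]=8 take 8, j++
i=1 j=2: A[i]=20>B[j]=10 take 10, j++
i=1 j=3: A[i]=20>B[j]=12 take 12, j++
i=1 j=4: A[i]=20>B[j]=18 take 18, j++
i=1 j=5: A[i]=20<=B[j]=21 take 20, i++
i=2 j=5: A[i]=26>B[j]=21 take 21, j++
i=2 j=6: A[i]=26>B[j]=24 take 24, j++

j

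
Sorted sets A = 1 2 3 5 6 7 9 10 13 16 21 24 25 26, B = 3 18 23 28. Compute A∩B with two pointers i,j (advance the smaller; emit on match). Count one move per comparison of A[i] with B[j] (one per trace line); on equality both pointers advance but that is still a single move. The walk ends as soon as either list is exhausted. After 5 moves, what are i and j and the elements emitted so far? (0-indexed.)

[i=0,j=0] 1<3 → i++
[i=1,j=0] 2<3 → i++
[i=2,j=0] 3==3 emit → i++,j++
[i=3,j=1] 5<18 → i++
[i=4,j=1] 6<18 → i++

i=5, j=1, emitted=[3]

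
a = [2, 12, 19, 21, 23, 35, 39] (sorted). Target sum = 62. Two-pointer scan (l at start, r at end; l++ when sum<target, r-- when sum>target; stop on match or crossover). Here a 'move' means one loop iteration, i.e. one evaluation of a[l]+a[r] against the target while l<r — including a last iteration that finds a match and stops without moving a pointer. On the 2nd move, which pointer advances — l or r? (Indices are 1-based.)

l=1 r=7: 2+39=41 <62, l++
l=2 r=7: 12+39=51 <62, l++

l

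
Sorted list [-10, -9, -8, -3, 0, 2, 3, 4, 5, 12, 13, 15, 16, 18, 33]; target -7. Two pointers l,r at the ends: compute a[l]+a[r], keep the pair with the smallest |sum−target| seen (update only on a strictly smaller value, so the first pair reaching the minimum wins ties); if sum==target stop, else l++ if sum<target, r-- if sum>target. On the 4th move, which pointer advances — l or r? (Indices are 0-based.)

[0,14] -10+33=23 d=30 * → r--
[0,13] -10+18=8 d=15 * → r--
[0,12] -10+16=6 d=13 * → r--
[0,11] -10+15=5 d=12 * → r--

r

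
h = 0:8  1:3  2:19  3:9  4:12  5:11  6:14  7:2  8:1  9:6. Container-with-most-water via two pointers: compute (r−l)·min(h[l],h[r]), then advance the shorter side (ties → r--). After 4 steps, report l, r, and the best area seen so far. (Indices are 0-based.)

l=0 r=9: min(8,6)*9=54 best=54 *, r--
l=0 r=8: min(8,1)*8=8 best=54, r--
l=0 r=7: min(8,2)*7=14 best=54, r--
l=0 r=6: min(8,14)*6=48 best=54, l++

l=1, r=6, best area=54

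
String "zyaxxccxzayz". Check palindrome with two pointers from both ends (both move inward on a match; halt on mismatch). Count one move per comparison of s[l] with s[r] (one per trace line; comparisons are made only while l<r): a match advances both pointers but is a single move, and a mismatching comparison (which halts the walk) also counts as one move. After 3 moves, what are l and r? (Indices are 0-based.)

l=0 r=11: 'z'=='z', l++,r--
l=1 r=10: 'y'=='y', l++,r--
l=2 r=9: 'a'=='a', l++,r--

l=3, r=8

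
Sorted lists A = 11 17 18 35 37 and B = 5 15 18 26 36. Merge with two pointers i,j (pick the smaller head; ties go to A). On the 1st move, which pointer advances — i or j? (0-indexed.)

j

i=0 j=0: A[i]=11>B[j]=5 take 5, j++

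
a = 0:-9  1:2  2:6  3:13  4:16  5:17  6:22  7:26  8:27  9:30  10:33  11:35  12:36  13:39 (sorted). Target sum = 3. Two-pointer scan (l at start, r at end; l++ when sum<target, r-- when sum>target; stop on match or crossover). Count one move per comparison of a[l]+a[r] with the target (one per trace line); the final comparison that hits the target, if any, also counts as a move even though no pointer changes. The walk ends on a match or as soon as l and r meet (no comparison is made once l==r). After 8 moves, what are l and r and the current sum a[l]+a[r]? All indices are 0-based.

l=0, r=5, sum=8

[0,13] -9+39=30 >3 → r--
[0,12] -9+36=27 >3 → r--
[0,11] -9+35=26 >3 → r--
[0,10] -9+33=24 >3 → r--
[0,9] -9+30=21 >3 → r--
[0,8] -9+27=18 >3 → r--
[0,7] -9+26=17 >3 → r--
[0,6] -9+22=13 >3 → r--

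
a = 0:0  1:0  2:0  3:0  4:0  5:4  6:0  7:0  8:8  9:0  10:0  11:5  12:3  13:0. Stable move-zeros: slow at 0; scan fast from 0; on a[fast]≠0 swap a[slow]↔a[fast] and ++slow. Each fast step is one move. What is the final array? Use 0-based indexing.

[4, 8, 5, 3, 0, 0, 0, 0, 0, 0, 0, 0, 0, 0]

slow=0 fast=0: a[fast]=0, fast++
slow=0 fast=1: a[fast]=0, fast++
slow=0 fast=2: a[fast]=0, fast++
slow=0 fast=3: a[fast]=0, fast++
slow=0 fast=4: a[fast]=0, fast++
slow=0 fast=5: a[fast]=4≠0 swap→a[0]=4, slow++,fast++
slow=1 fast=6: a[fast]=0, fast++
slow=1 fast=7: a[fast]=0, fast++
slow=1 fast=8: a[fast]=8≠0 swap→a[1]=8, slow++,fast++
slow=2 fast=9: a[fast]=0, fast++
slow=2 fast=10: a[fast]=0, fast++
slow=2 fast=11: a[fast]=5≠0 swap→a[2]=5, slow++,fast++
slow=3 fast=12: a[fast]=3≠0 swap→a[3]=3, slow++,fast++
slow=4 fast=13: a[fast]=0, fast++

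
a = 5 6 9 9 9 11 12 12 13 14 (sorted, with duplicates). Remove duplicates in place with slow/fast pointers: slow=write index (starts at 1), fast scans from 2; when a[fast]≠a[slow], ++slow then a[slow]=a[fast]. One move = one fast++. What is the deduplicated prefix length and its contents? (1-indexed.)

length 7; prefix = [5, 6, 9, 11, 12, 13, 14]

(s=1,f=2) a[fast]=6≠a[slow]=5 write a[2]=6 → slow++,fast++
(s=2,f=3) a[fast]=9≠a[slow]=6 write a[3]=9 → slow++,fast++
(s=3,f=4) a[fast]=9=a[slow] dup → fast++
(s=3,f=5) a[fast]=9=a[slow] dup → fast++
(s=3,f=6) a[fast]=11≠a[slow]=9 write a[4]=11 → slow++,fast++
(s=4,f=7) a[fast]=12≠a[slow]=11 write a[5]=12 → slow++,fast++
(s=5,f=8) a[fast]=12=a[slow] dup → fast++
(s=5,f=9) a[fast]=13≠a[slow]=12 write a[6]=13 → slow++,fast++
(s=6,f=10) a[fast]=14≠a[slow]=13 write a[7]=14 → slow++,fast++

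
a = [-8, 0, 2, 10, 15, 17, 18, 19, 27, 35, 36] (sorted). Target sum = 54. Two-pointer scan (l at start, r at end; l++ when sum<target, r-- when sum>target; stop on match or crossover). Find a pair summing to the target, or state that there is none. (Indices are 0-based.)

(18, 36)

l=0 r=10: -8+36=28 <54, l++
l=1 r=10: 0+36=36 <54, l++
l=2 r=10: 2+36=38 <54, l++
l=3 r=10: 10+36=46 <54, l++
l=4 r=10: 15+36=51 <54, l++
l=5 r=10: 17+36=53 <54, l++
l=6 r=10: 18+36=54, found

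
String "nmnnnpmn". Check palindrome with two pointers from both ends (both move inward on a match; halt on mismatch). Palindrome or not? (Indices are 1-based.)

not a palindrome (mismatch at 3,6)

l=1 r=8: 'n'=='n', l++,r--
l=2 r=7: 'm'=='m', l++,r--
l=3 r=6: 'n'!='p', stop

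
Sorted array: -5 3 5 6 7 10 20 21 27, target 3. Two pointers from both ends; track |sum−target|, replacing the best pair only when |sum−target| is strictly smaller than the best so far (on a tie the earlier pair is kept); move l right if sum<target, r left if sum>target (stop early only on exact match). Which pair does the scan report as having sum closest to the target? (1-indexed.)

[1,9] -5+27=22 d=19 * → r--
[1,8] -5+21=16 d=13 * → r--
[1,7] -5+20=15 d=12 * → r--
[1,6] -5+10=5 d=2 * → r--
[1,5] -5+7=2 d=1 * → l++
[2,5] 3+7=10 d=7 → r--
[2,4] 3+6=9 d=6 → r--
[2,3] 3+5=8 d=5 → r--

pair (-5, 7) with sum 2 (|Δ|=1)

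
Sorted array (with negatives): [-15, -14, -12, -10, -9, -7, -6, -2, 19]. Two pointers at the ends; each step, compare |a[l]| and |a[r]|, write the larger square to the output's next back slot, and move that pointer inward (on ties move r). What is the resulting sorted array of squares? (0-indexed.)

[0,8] |-15|<=|19| out[8]=361 → r--
[0,7] |-15|>|-2| out[7]=225 → l++
[1,7] |-14|>|-2| out[6]=196 → l++
[2,7] |-12|>|-2| out[5]=144 → l++
[3,7] |-10|>|-2| out[4]=100 → l++
[4,7] |-9|>|-2| out[3]=81 → l++
[5,7] |-7|>|-2| out[2]=49 → l++
[6,7] |-6|>|-2| out[1]=36 → l++
[7,7] |-2|<=|-2| out[0]=4 → r--

[4, 36, 49, 81, 100, 144, 196, 225, 361]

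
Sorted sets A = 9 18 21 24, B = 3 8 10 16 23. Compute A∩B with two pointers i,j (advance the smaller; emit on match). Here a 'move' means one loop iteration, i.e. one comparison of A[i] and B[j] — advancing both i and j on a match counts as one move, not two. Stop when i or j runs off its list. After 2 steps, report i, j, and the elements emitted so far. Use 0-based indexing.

i=0, j=2, emitted=[]

i=0 j=0: 9>3, j++
i=0 j=1: 9>8, j++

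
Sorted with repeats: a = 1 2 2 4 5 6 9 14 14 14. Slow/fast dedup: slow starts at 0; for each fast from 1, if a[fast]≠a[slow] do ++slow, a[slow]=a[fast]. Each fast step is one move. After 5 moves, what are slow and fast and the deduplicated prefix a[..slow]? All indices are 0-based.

slow=0 fast=1: a[fast]=2≠a[slow]=1 write a[1]=2, slow++,fast++
slow=1 fast=2: a[fast]=2=a[slow] dup, fast++
slow=1 fast=3: a[fast]=4≠a[slow]=2 write a[2]=4, slow++,fast++
slow=2 fast=4: a[fast]=5≠a[slow]=4 write a[3]=5, slow++,fast++
slow=3 fast=5: a[fast]=6≠a[slow]=5 write a[4]=6, slow++,fast++

slow=4, fast=6, prefix=[1, 2, 4, 5, 6]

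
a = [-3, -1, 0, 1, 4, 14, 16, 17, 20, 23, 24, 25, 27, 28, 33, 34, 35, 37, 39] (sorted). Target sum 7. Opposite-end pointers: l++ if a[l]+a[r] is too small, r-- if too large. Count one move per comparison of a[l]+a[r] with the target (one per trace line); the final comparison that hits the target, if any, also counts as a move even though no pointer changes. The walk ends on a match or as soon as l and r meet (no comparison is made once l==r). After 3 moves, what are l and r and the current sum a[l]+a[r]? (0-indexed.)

l=0 r=18: -3+39=36 >7, r--
l=0 r=17: -3+37=34 >7, r--
l=0 r=16: -3+35=32 >7, r--

l=0, r=15, sum=31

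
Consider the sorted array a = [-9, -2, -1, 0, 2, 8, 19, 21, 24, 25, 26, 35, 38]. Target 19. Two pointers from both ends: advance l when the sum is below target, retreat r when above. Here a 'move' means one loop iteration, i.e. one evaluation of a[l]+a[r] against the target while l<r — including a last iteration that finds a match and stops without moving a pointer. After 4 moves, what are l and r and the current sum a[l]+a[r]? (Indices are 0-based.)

[0,12] -9+38=29 >19 → r--
[0,11] -9+35=26 >19 → r--
[0,10] -9+26=17 <19 → l++
[1,10] -2+26=24 >19 → r--

l=1, r=9, sum=23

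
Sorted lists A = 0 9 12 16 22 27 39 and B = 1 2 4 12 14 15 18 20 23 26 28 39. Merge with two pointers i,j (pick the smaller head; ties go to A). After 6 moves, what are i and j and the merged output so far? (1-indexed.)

i=1 j=1: A[i]=0<=B[j]=1 take 0, i++
i=2 j=1: A[i]=9>B[j]=1 take 1, j++
i=2 j=2: A[i]=9>B[j]=2 take 2, j++
i=2 j=3: A[i]=9>B[j]=4 take 4, j++
i=2 j=4: A[i]=9<=B[j]=12 take 9, i++
i=3 j=4: A[i]=12<=B[j]=12 take 12, i++

i=4, j=4, merged so far=[0, 1, 2, 4, 9, 12]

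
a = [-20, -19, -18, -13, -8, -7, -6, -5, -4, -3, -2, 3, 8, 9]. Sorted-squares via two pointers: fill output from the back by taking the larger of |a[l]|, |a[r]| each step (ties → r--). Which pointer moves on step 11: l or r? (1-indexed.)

l

[1,14] |-20|>|9| out[14]=400 → l++
[2,14] |-19|>|9| out[13]=361 → l++
[3,14] |-18|>|9| out[12]=324 → l++
[4,14] |-13|>|9| out[11]=169 → l++
[5,14] |-8|<=|9| out[10]=81 → r--
[5,13] |-8|<=|8| out[9]=64 → r--
[5,12] |-8|>|3| out[8]=64 → l++
[6,12] |-7|>|3| out[7]=49 → l++
[7,12] |-6|>|3| out[6]=36 → l++
[8,12] |-5|>|3| out[5]=25 → l++
[9,12] |-4|>|3| out[4]=16 → l++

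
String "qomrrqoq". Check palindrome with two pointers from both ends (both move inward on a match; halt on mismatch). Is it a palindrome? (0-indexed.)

l=0 r=7: 'q'=='q', l++,r--
l=1 r=6: 'o'=='o', l++,r--
l=2 r=5: 'm'!='q', stop

not a palindrome (mismatch at 2,5)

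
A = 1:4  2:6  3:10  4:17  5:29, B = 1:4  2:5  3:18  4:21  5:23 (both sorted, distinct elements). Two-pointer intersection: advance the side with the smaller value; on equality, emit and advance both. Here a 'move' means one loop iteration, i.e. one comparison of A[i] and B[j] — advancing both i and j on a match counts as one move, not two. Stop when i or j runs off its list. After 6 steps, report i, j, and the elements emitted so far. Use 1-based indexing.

i=5, j=4, emitted=[4]

[i=1,j=1] 4==4 emit → i++,j++
[i=2,j=2] 6>5 → j++
[i=2,j=3] 6<18 → i++
[i=3,j=3] 10<18 → i++
[i=4,j=3] 17<18 → i++
[i=5,j=3] 29>18 → j++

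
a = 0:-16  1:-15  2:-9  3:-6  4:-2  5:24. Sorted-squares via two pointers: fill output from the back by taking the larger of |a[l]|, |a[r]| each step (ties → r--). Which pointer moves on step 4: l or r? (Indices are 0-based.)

l

[0,5] |-16|<=|24| out[5]=576 → r--
[0,4] |-16|>|-2| out[4]=256 → l++
[1,4] |-15|>|-2| out[3]=225 → l++
[2,4] |-9|>|-2| out[2]=81 → l++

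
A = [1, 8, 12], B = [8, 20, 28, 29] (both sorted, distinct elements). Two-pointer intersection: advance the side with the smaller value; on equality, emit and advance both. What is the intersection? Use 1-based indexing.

[i=1,j=1] 1<8 → i++
[i=2,j=1] 8==8 emit → i++,j++
[i=3,j=2] 12<20 → i++

intersection = [8]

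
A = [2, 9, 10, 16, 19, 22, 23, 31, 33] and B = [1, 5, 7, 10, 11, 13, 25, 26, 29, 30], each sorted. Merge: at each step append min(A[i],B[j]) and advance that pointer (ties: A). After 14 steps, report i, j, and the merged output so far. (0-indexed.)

[i=0,j=0] A[i]=2>B[j]=1 take 1 → j++
[i=0,j=1] A[i]=2<=B[j]=5 take 2 → i++
[i=1,j=1] A[i]=9>B[j]=5 take 5 → j++
[i=1,j=2] A[i]=9>B[j]=7 take 7 → j++
[i=1,j=3] A[i]=9<=B[j]=10 take 9 → i++
[i=2,j=3] A[i]=10<=B[j]=10 take 10 → i++
[i=3,j=3] A[i]=16>B[j]=10 take 10 → j++
[i=3,j=4] A[i]=16>B[j]=11 take 11 → j++
[i=3,j=5] A[i]=16>B[j]=13 take 13 → j++
[i=3,j=6] A[i]=16<=B[j]=25 take 16 → i++
[i=4,j=6] A[i]=19<=B[j]=25 take 19 → i++
[i=5,j=6] A[i]=22<=B[j]=25 take 22 → i++
[i=6,j=6] A[i]=23<=B[j]=25 take 23 → i++
[i=7,j=6] A[i]=31>B[j]=25 take 25 → j++

i=7, j=7, merged so far=[1, 2, 5, 7, 9, 10, 10, 11, 13, 16, 19, 22, 23, 25]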